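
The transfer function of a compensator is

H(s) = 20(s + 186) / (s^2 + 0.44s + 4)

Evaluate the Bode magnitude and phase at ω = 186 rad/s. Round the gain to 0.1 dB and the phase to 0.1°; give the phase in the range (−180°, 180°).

-16.4 dB, -134.9°

At s = jω = j186:
zero (s+186): 186 + j186 → |·| = √(186²+186²) = √69192 ≈ 263.04, ∠ = arctan(186/186) ≈ 45.00°
quadratic: (j186)² + 0.44·j186 + 4 = -34592 + j81.84 → |·| ≈ 34592, ∠ ≈ 179.86°
|H| = 20 · 263.04 / 34592 ≈ 0.15208
Gain = 20 log₁₀(0.15208) ≈ -16.36 dB
∠H = 45.00° − 179.86° = -134.86°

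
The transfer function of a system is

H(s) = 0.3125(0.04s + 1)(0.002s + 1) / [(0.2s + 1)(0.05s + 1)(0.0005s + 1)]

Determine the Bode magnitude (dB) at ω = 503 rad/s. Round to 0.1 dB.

At ω = 503 rad/s:
zero (1 + j503·0.04) = 1 + j20.12 → |·| ≈ 20.145, ∠ ≈ 87.15°
zero (1 + j503·0.002) = 1 + j1.006 → |·| ≈ 1.4185, ∠ ≈ 45.17°
pole (1 + j503·0.2) = 1 + j100.6 → |·| ≈ 100.6, ∠ ≈ 89.43°
pole (1 + j503·0.05) = 1 + j25.15 → |·| ≈ 25.17, ∠ ≈ 87.72°
pole (1 + j503·0.0005) = 1 + j0.2515 → |·| ≈ 1.0311, ∠ ≈ 14.12°
|H| = 0.3125 · 20.145 · 1.4185 / (100.6 · 25.17 · 1.0311) ≈ 0.0034203
Gain = 20 log₁₀(0.0034203) ≈ -49.32 dB

-49.3 dB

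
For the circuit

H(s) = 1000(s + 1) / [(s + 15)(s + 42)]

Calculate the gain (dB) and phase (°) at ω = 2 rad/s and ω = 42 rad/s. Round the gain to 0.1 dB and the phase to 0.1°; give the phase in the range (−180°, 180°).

At s = jω = j2:
zero (s+1): 1 + j2 → |·| = √(1²+2²) = √5 ≈ 2.2361, ∠ = arctan(2/1) ≈ 63.43°
pole (s+15): 15 + j2 → |·| = √(15²+2²) = √229 ≈ 15.133, ∠ = arctan(2/15) ≈ 7.59°
pole (s+42): 42 + j2 → |·| = √(42²+2²) = √1768 ≈ 42.048, ∠ = arctan(2/42) ≈ 2.73°
|H| = 1000 · 2.2361 / 636.31 ≈ 3.5142
Gain = 20 log₁₀(3.5142) ≈ 10.92 dB
∠H = 63.43° − 10.32° = 53.11°

At s = jω = j42:
zero (s+1): 1 + j42 → |·| = √(1²+42²) = √1765 ≈ 42.012, ∠ = arctan(42/1) ≈ 88.64°
pole (s+15): 15 + j42 → |·| = √(15²+42²) = √1989 ≈ 44.598, ∠ = arctan(42/15) ≈ 70.35°
pole (s+42): 42 + j42 → |·| = √(42²+42²) = √3528 ≈ 59.397, ∠ = arctan(42/42) ≈ 45.00°
|H| = 1000 · 42.012 / 2649 ≈ 15.86
Gain = 20 log₁₀(15.86) ≈ 24.01 dB
∠H = 88.64° − 115.35° = -26.71°

ω = 2: 10.9 dB, 53.1°; ω = 42: 24.0 dB, -26.7°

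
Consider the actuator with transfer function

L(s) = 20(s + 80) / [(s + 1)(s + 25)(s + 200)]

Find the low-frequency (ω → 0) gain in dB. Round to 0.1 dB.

L(0) = 20·80 / (1·25·200) = 0.32
20 log₁₀(0.32) ≈ -9.90 dB

-9.9 dB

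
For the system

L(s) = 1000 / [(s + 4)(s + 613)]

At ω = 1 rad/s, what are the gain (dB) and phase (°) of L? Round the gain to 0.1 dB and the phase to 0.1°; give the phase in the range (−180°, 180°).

-8.1 dB, -14.1°

At s = jω = j1:
pole (s+4): 4 + j1 → |·| = √(4²+1²) = √17 ≈ 4.1231, ∠ = arctan(1/4) ≈ 14.04°
pole (s+613): 613 + j1 → |·| = √(613²+1²) = √375770 ≈ 613, ∠ = arctan(1/613) ≈ 0.09°
|L| = 1000 / 2527.5 ≈ 0.39565
Gain = 20 log₁₀(0.39565) ≈ -8.05 dB
∠L = 0.00° − 14.13° = -14.13°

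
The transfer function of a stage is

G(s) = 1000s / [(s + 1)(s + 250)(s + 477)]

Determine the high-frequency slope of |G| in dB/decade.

Each pole contributes −20 dB/decade at high frequency; each zero contributes +20 dB/decade.
Net: 1 zero(s) − 3 pole(s) → -40 dB/decade.

-40 dB/decade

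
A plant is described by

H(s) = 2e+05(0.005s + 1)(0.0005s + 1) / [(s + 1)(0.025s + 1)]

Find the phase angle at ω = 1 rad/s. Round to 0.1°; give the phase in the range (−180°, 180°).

-46.1°

At ω = 1 rad/s:
zero (1 + j1·0.005) = 1 + j0.005 → |·| ≈ 1, ∠ ≈ 0.29°
zero (1 + j1·0.0005) = 1 + j0.0005 → |·| ≈ 1, ∠ ≈ 0.03°
pole (1 + j1·1) = 1 + j1 → |·| ≈ 1.4142, ∠ ≈ 45.00°
pole (1 + j1·0.025) = 1 + j0.025 → |·| ≈ 1.0003, ∠ ≈ 1.43°
∠H = (0.29° + 0.03°) − (45.00° + 1.43°) = -46.11°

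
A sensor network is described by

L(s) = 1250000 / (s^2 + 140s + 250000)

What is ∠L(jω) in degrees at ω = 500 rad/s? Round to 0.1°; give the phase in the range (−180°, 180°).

-90.0°

At s = jω = j500:
quadratic: (j500)² + 140·j500 + 250000 = 0 + j70000 → |·| ≈ 70000, ∠ ≈ 90.00°
∠L = 0.00° − 90.00° = -90.00°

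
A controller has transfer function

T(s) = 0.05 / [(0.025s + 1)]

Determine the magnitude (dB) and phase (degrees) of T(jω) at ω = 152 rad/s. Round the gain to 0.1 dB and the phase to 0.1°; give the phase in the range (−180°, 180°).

-37.9 dB, -75.3°

At ω = 152 rad/s:
pole (1 + j152·0.025) = 1 + j3.8 → |·| ≈ 3.9294, ∠ ≈ 75.26°
|T| = 0.05 · 1 / (3.9294) ≈ 0.012725
Gain = 20 log₁₀(0.012725) ≈ -37.91 dB
∠T = (0°) − (75.26°) = -75.26°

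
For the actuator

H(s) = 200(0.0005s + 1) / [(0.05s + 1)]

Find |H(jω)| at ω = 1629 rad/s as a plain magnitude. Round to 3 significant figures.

At ω = 1629 rad/s:
zero (1 + j1629·0.0005) = 1 + j0.8145 → |·| ≈ 1.2897, ∠ ≈ 39.16°
pole (1 + j1629·0.05) = 1 + j81.45 → |·| ≈ 81.456, ∠ ≈ 89.30°
|H| = 200 · 1.2897 / (81.456) ≈ 3.1666

3.17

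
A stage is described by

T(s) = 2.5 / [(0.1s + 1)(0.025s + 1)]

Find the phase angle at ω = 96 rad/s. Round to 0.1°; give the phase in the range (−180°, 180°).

At ω = 96 rad/s:
pole (1 + j96·0.1) = 1 + j9.6 → |·| ≈ 9.6519, ∠ ≈ 84.05°
pole (1 + j96·0.025) = 1 + j2.4 → |·| ≈ 2.6, ∠ ≈ 67.38°
∠T = (0°) − (84.05° + 67.38°) = -151.43°

-151.4°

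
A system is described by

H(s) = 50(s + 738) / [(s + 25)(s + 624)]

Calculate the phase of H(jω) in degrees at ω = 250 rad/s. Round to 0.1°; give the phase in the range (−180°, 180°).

-87.4°

At s = jω = j250:
zero (s+738): 738 + j250 → |·| = √(738²+250²) = √607144 ≈ 779.19, ∠ = arctan(250/738) ≈ 18.71°
pole (s+25): 25 + j250 → |·| = √(25²+250²) = √63125 ≈ 251.25, ∠ = arctan(250/25) ≈ 84.29°
pole (s+624): 624 + j250 → |·| = √(624²+250²) = √451876 ≈ 672.22, ∠ = arctan(250/624) ≈ 21.83°
∠H = 18.71° − 106.12° = -87.41°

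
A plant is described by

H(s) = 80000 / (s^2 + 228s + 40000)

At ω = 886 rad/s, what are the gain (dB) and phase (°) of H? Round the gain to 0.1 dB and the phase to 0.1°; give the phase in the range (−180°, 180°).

At s = jω = j886:
quadratic: (j886)² + 228·j886 + 40000 = -744996 + j202008 → |·| ≈ 7.719e+05, ∠ ≈ 164.83°
|H| = 80000 / 7.719e+05 ≈ 0.10364
Gain = 20 log₁₀(0.10364) ≈ -19.69 dB
∠H = 0.00° − 164.83° = -164.83°

-19.7 dB, -164.8°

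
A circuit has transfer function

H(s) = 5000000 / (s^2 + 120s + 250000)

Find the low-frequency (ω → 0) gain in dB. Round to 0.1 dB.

26.0 dB

H(0) = 5000000 / 250000 = 20
20 log₁₀(20) ≈ 26.02 dB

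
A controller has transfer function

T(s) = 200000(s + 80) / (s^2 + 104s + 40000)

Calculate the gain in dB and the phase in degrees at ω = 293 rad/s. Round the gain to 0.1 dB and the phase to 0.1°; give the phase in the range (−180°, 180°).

At s = jω = j293:
zero (s+80): 80 + j293 → |·| = √(80²+293²) = √92249 ≈ 303.73, ∠ = arctan(293/80) ≈ 74.73°
quadratic: (j293)² + 104·j293 + 40000 = -45849 + j30472 → |·| ≈ 55052, ∠ ≈ 146.39°
|T| = 200000 · 303.73 / 55052 ≈ 1103.4
Gain = 20 log₁₀(1103.4) ≈ 60.85 dB
∠T = 74.73° − 146.39° = -71.66°

60.9 dB, -71.7°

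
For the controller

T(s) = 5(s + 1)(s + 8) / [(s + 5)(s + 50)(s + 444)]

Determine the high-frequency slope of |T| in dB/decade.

-20 dB/decade

Each pole contributes −20 dB/decade at high frequency; each zero contributes +20 dB/decade.
Net: 2 zero(s) − 3 pole(s) → -20 dB/decade.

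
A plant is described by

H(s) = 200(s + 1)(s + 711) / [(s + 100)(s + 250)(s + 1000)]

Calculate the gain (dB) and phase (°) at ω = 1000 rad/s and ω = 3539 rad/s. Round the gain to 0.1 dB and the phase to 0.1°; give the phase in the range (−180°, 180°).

At s = jω = j1000:
zero (s+1): 1 + j1000 → |·| = √(1²+1000²) = √1000001 ≈ 1000, ∠ = arctan(1000/1) ≈ 89.94°
zero (s+711): 711 + j1000 → |·| = √(711²+1000²) = √1505521 ≈ 1227, ∠ = arctan(1000/711) ≈ 54.59°
pole (s+100): 100 + j1000 → |·| = √(100²+1000²) = √1010000 ≈ 1005, ∠ = arctan(1000/100) ≈ 84.29°
pole (s+250): 250 + j1000 → |·| = √(250²+1000²) = √1062500 ≈ 1030.8, ∠ = arctan(1000/250) ≈ 75.96°
pole (s+1000): 1000 + j1000 → |·| = √(1000²+1000²) = √2000000 ≈ 1414.2, ∠ = arctan(1000/1000) ≈ 45.00°
|H| = 200 · 1.227e+06 / 1.465e+09 ≈ 0.16751
Gain = 20 log₁₀(0.16751) ≈ -15.52 dB
∠H = 144.53° − 205.25° = -60.72°

At s = jω = j3539:
zero (s+1): 1 + j3539 → |·| = √(1²+3539²) = √12524522 ≈ 3539, ∠ = arctan(3539/1) ≈ 89.98°
zero (s+711): 711 + j3539 → |·| = √(711²+3539²) = √13030042 ≈ 3609.7, ∠ = arctan(3539/711) ≈ 78.64°
pole (s+100): 100 + j3539 → |·| = √(100²+3539²) = √12534521 ≈ 3540.4, ∠ = arctan(3539/100) ≈ 88.38°
pole (s+250): 250 + j3539 → |·| = √(250²+3539²) = √12587021 ≈ 3547.8, ∠ = arctan(3539/250) ≈ 85.96°
pole (s+1000): 1000 + j3539 → |·| = √(1000²+3539²) = √13524521 ≈ 3677.6, ∠ = arctan(3539/1000) ≈ 74.22°
|H| = 200 · 1.2775e+07 / 4.6193e+10 ≈ 0.055311
Gain = 20 log₁₀(0.055311) ≈ -25.14 dB
∠H = 168.62° − 248.56° = -79.94°

ω = 1000: -15.5 dB, -60.7°; ω = 3539: -25.1 dB, -79.9°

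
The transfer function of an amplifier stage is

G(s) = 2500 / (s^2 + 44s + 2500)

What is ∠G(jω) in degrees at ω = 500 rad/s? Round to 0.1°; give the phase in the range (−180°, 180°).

-174.9°

At s = jω = j500:
quadratic: (j500)² + 44·j500 + 2500 = -247500 + j22000 → |·| ≈ 2.4848e+05, ∠ ≈ 174.92°
∠G = 0.00° − 174.92° = -174.92°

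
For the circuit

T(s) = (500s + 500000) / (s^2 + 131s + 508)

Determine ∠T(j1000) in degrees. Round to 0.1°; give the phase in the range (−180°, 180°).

-127.5°

Substitute s = j1000:
Numerator: 500(j1000) + 500000 = 500000 + j500000
Denominator: (j1000)^2 + 131(j1000) + 508 = -999492 + j131000
|N| = √(500000² + 500000²) ≈ 7.0711e+05, ∠N ≈ 45.00°
|D| = √(999492² + 131000²) ≈ 1.008e+06, ∠D ≈ 172.53°
∠T = 45.00° − 172.53° = -127.53°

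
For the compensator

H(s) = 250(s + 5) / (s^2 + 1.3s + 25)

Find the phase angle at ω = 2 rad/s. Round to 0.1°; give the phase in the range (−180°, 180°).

At s = jω = j2:
zero (s+5): 5 + j2 → |·| = √(5²+2²) = √29 ≈ 5.3852, ∠ = arctan(2/5) ≈ 21.80°
quadratic: (j2)² + 1.3·j2 + 25 = 21 + j2.6 → |·| ≈ 21.16, ∠ ≈ 7.06°
∠H = 21.80° − 7.06° = 14.74°

14.7°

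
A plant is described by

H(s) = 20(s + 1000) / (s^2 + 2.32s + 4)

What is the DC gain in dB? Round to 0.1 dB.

H(0) = 20·1000 / 4 = 5000
20 log₁₀(5000) ≈ 73.98 dB

74.0 dB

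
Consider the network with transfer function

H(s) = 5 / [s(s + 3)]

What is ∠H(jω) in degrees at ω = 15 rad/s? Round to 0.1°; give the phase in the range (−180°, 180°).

At s = jω = j15:
pole (s+3): 3 + j15 → |·| = √(3²+15²) = √234 ≈ 15.297, ∠ = arctan(15/3) ≈ 78.69°
pole at origin: |s| = 15, ∠ = 90.00° (in denominator)
∠H = 0.00° − 168.69° = -168.69°

-168.7°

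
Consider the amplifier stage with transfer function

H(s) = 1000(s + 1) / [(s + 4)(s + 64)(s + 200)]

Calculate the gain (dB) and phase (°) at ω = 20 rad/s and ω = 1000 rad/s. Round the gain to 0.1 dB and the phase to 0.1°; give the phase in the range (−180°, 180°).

At s = jω = j20:
zero (s+1): 1 + j20 → |·| = √(1²+20²) = √401 ≈ 20.025, ∠ = arctan(20/1) ≈ 87.14°
pole (s+4): 4 + j20 → |·| = √(4²+20²) = √416 ≈ 20.396, ∠ = arctan(20/4) ≈ 78.69°
pole (s+64): 64 + j20 → |·| = √(64²+20²) = √4496 ≈ 67.052, ∠ = arctan(20/64) ≈ 17.35°
pole (s+200): 200 + j20 → |·| = √(200²+20²) = √40400 ≈ 201, ∠ = arctan(20/200) ≈ 5.71°
|H| = 1000 · 20.025 / 2.7489e+05 ≈ 0.072847
Gain = 20 log₁₀(0.072847) ≈ -22.75 dB
∠H = 87.14° − 101.75° = -14.61°

At s = jω = j1000:
zero (s+1): 1 + j1000 → |·| = √(1²+1000²) = √1000001 ≈ 1000, ∠ = arctan(1000/1) ≈ 89.94°
pole (s+4): 4 + j1000 → |·| = √(4²+1000²) = √1000016 ≈ 1000, ∠ = arctan(1000/4) ≈ 89.77°
pole (s+64): 64 + j1000 → |·| = √(64²+1000²) = √1004096 ≈ 1002, ∠ = arctan(1000/64) ≈ 86.34°
pole (s+200): 200 + j1000 → |·| = √(200²+1000²) = √1040000 ≈ 1019.8, ∠ = arctan(1000/200) ≈ 78.69°
|H| = 1000 · 1000 / 1.0218e+09 ≈ 0.00097867
Gain = 20 log₁₀(0.00097867) ≈ -60.19 dB
∠H = 89.94° − 254.80° = -164.86°

ω = 20: -22.8 dB, -14.6°; ω = 1000: -60.2 dB, -164.9°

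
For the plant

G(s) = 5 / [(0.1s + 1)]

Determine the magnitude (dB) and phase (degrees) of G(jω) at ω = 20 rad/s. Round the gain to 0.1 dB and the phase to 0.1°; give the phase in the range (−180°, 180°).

7.0 dB, -63.4°

At ω = 20 rad/s:
pole (1 + j20·0.1) = 1 + j2 → |·| ≈ 2.2361, ∠ ≈ 63.43°
|G| = 5 · 1 / (2.2361) ≈ 2.236
Gain = 20 log₁₀(2.236) ≈ 6.99 dB
∠G = (0°) − (63.43°) = -63.43°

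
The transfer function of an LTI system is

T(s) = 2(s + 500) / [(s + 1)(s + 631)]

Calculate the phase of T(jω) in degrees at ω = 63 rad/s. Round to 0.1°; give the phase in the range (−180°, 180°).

At s = jω = j63:
zero (s+500): 500 + j63 → |·| = √(500²+63²) = √253969 ≈ 503.95, ∠ = arctan(63/500) ≈ 7.18°
pole (s+1): 1 + j63 → |·| = √(1²+63²) = √3970 ≈ 63.008, ∠ = arctan(63/1) ≈ 89.09°
pole (s+631): 631 + j63 → |·| = √(631²+63²) = √402130 ≈ 634.14, ∠ = arctan(63/631) ≈ 5.70°
∠T = 7.18° − 94.79° = -87.61°

-87.6°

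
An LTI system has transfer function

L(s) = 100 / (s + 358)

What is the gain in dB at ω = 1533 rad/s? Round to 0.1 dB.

At s = jω = j1533:
pole (s+358): 358 + j1533 → |·| = √(358²+1533²) = √2478253 ≈ 1574.2, ∠ = arctan(1533/358) ≈ 76.86°
|L| = 100 / 1574.2 ≈ 0.063524
Gain = 20 log₁₀(0.063524) ≈ -23.94 dB

-23.9 dB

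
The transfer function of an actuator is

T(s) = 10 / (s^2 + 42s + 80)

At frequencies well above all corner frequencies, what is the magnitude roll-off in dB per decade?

-40 dB/decade

Each pole contributes −20 dB/decade at high frequency; each zero contributes +20 dB/decade.
Net: 0 zero(s) − 2 pole(s) → -40 dB/decade.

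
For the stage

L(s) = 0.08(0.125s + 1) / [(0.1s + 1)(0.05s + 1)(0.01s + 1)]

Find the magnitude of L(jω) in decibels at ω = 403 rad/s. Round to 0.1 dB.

-58.5 dB

At ω = 403 rad/s:
zero (1 + j403·0.125) = 1 + j50.375 → |·| ≈ 50.385, ∠ ≈ 88.86°
pole (1 + j403·0.1) = 1 + j40.3 → |·| ≈ 40.312, ∠ ≈ 88.58°
pole (1 + j403·0.05) = 1 + j20.15 → |·| ≈ 20.175, ∠ ≈ 87.16°
pole (1 + j403·0.01) = 1 + j4.03 → |·| ≈ 4.1522, ∠ ≈ 76.06°
|L| = 0.08 · 50.385 / (40.312 · 20.175 · 4.1522) ≈ 0.0011936
Gain = 20 log₁₀(0.0011936) ≈ -58.46 dB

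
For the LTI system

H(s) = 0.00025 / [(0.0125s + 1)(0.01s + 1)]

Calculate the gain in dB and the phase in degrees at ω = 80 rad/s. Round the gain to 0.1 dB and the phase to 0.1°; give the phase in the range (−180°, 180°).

At ω = 80 rad/s:
pole (1 + j80·0.0125) = 1 + j1 → |·| ≈ 1.4142, ∠ ≈ 45.00°
pole (1 + j80·0.01) = 1 + j0.8 → |·| ≈ 1.2806, ∠ ≈ 38.66°
|H| = 0.00025 · 1 / (1.4142 · 1.2806) ≈ 0.00013804
Gain = 20 log₁₀(0.00013804) ≈ -77.20 dB
∠H = (0°) − (45.00° + 38.66°) = -83.66°

-77.2 dB, -83.7°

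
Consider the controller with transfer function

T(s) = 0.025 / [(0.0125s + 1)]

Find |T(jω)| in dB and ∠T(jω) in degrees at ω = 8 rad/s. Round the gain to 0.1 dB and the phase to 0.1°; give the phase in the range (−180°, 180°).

-32.1 dB, -5.7°

At ω = 8 rad/s:
pole (1 + j8·0.0125) = 1 + j0.1 → |·| ≈ 1.005, ∠ ≈ 5.71°
|T| = 0.025 · 1 / (1.005) ≈ 0.024876
Gain = 20 log₁₀(0.024876) ≈ -32.08 dB
∠T = (0°) − (5.71°) = -5.71°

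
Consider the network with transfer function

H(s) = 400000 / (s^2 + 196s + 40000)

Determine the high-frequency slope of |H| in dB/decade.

-40 dB/decade

Each pole contributes −20 dB/decade at high frequency; each zero contributes +20 dB/decade.
Net: 0 zero(s) − 2 pole(s) → -40 dB/decade.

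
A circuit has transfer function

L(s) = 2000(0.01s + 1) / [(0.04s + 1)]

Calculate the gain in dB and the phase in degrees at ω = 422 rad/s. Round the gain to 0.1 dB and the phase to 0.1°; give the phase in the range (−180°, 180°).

54.2 dB, -9.9°

At ω = 422 rad/s:
zero (1 + j422·0.01) = 1 + j4.22 → |·| ≈ 4.3369, ∠ ≈ 76.67°
pole (1 + j422·0.04) = 1 + j16.88 → |·| ≈ 16.91, ∠ ≈ 86.61°
|L| = 2000 · 4.3369 / (16.91) ≈ 512.94
Gain = 20 log₁₀(512.94) ≈ 54.20 dB
∠L = (76.67°) − (86.61°) = -9.94°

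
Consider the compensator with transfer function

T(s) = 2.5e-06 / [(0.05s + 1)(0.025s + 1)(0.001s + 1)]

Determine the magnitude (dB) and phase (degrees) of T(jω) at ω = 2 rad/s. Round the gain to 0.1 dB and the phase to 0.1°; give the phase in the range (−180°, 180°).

-112.1 dB, -8.7°

At ω = 2 rad/s:
pole (1 + j2·0.05) = 1 + j0.1 → |·| ≈ 1.005, ∠ ≈ 5.71°
pole (1 + j2·0.025) = 1 + j0.05 → |·| ≈ 1.0012, ∠ ≈ 2.86°
pole (1 + j2·0.001) = 1 + j0.002 → |·| ≈ 1, ∠ ≈ 0.11°
|T| = 2.5e-06 · 1 / (1.005 · 1.0012 · 1) ≈ 2.4846e-06
Gain = 20 log₁₀(2.4846e-06) ≈ -112.09 dB
∠T = (0°) − (5.71° + 2.86° + 0.11°) = -8.68°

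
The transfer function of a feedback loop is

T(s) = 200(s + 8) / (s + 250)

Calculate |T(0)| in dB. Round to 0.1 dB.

T(0) = 200·8 / (250) = 6.4
20 log₁₀(6.4) ≈ 16.12 dB

16.1 dB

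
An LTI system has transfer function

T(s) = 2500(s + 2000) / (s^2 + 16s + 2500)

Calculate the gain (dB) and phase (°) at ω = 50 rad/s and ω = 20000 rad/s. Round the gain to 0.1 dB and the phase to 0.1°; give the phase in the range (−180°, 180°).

At s = jω = j50:
zero (s+2000): 2000 + j50 → |·| = √(2000²+50²) = √4002500 ≈ 2000.6, ∠ = arctan(50/2000) ≈ 1.43°
quadratic: (j50)² + 16·j50 + 2500 = 0 + j800 → |·| ≈ 800, ∠ ≈ 90.00°
|T| = 2500 · 2000.6 / 800 ≈ 6251.9
Gain = 20 log₁₀(6251.9) ≈ 75.92 dB
∠T = 1.43° − 90.00° = -88.57°

At s = jω = j20000:
zero (s+2000): 2000 + j20000 → |·| = √(2000²+20000²) = √404000000 ≈ 20100, ∠ = arctan(20000/2000) ≈ 84.29°
quadratic: (j20000)² + 16·j20000 + 2500 = -399997500 + j320000 → |·| ≈ 4e+08, ∠ ≈ 179.95°
|T| = 2500 · 20100 / 4e+08 ≈ 0.12562
Gain = 20 log₁₀(0.12562) ≈ -18.02 dB
∠T = 84.29° − 179.95° = -95.66°

ω = 50: 75.9 dB, -88.6°; ω = 20000: -18.0 dB, -95.7°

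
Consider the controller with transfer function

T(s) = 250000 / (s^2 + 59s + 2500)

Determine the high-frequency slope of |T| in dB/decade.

Each pole contributes −20 dB/decade at high frequency; each zero contributes +20 dB/decade.
Net: 0 zero(s) − 2 pole(s) → -40 dB/decade.

-40 dB/decade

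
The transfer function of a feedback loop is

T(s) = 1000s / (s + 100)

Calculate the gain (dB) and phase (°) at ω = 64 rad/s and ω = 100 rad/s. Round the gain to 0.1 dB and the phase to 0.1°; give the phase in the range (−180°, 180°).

At s = jω = j64:
zero at origin: s = j64 → |·| = 64, ∠ = 90.00°
pole (s+100): 100 + j64 → |·| = √(100²+64²) = √14096 ≈ 118.73, ∠ = arctan(64/100) ≈ 32.62°
|T| = 1000 · 64 / 118.73 ≈ 539.04
Gain = 20 log₁₀(539.04) ≈ 54.63 dB
∠T = 90.00° − 32.62° = 57.38°

At s = jω = j100:
zero at origin: s = j100 → |·| = 100, ∠ = 90.00°
pole (s+100): 100 + j100 → |·| = √(100²+100²) = √20000 ≈ 141.42, ∠ = arctan(100/100) ≈ 45.00°
|T| = 1000 · 100 / 141.42 ≈ 707.11
Gain = 20 log₁₀(707.11) ≈ 56.99 dB
∠T = 90.00° − 45.00° = 45.00°

ω = 64: 54.6 dB, 57.4°; ω = 100: 57.0 dB, 45.0°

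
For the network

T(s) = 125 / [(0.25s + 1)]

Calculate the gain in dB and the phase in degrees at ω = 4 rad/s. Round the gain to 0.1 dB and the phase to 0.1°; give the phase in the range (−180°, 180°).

At ω = 4 rad/s:
pole (1 + j4·0.25) = 1 + j1 → |·| ≈ 1.4142, ∠ ≈ 45.00°
|T| = 125 · 1 / (1.4142) ≈ 88.389
Gain = 20 log₁₀(88.389) ≈ 38.93 dB
∠T = (0°) − (45.00°) = -45.00°

38.9 dB, -45.0°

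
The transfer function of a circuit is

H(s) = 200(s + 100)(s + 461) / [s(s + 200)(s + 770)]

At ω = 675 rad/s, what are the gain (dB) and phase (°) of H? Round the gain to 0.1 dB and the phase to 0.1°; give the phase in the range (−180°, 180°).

-12.8 dB, -67.5°

At s = jω = j675:
zero (s+100): 100 + j675 → |·| = √(100²+675²) = √465625 ≈ 682.37, ∠ = arctan(675/100) ≈ 81.57°
zero (s+461): 461 + j675 → |·| = √(461²+675²) = √668146 ≈ 817.4, ∠ = arctan(675/461) ≈ 55.67°
pole (s+200): 200 + j675 → |·| = √(200²+675²) = √495625 ≈ 704.01, ∠ = arctan(675/200) ≈ 73.50°
pole (s+770): 770 + j675 → |·| = √(770²+675²) = √1048525 ≈ 1024, ∠ = arctan(675/770) ≈ 41.24°
pole at origin: |s| = 675, ∠ = 90.00° (in denominator)
|H| = 200 · 5.5777e+05 / 4.8661e+08 ≈ 0.22925
Gain = 20 log₁₀(0.22925) ≈ -12.79 dB
∠H = 137.24° − 204.74° = -67.50°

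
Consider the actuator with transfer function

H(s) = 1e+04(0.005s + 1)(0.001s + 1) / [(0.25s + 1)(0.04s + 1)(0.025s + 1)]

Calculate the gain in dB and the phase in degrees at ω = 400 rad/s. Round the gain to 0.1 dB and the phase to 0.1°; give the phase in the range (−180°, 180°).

3.5 dB, -174.9°

At ω = 400 rad/s:
zero (1 + j400·0.005) = 1 + j2 → |·| ≈ 2.2361, ∠ ≈ 63.43°
zero (1 + j400·0.001) = 1 + j0.4 → |·| ≈ 1.077, ∠ ≈ 21.80°
pole (1 + j400·0.25) = 1 + j100 → |·| ≈ 100, ∠ ≈ 89.43°
pole (1 + j400·0.04) = 1 + j16 → |·| ≈ 16.031, ∠ ≈ 86.42°
pole (1 + j400·0.025) = 1 + j10 → |·| ≈ 10.05, ∠ ≈ 84.29°
|H| = 1e+04 · 2.2361 · 1.077 / (100 · 16.031 · 10.05) ≈ 1.4948
Gain = 20 log₁₀(1.4948) ≈ 3.49 dB
∠H = (63.43° + 21.80°) − (89.43° + 86.42° + 84.29°) = -174.91°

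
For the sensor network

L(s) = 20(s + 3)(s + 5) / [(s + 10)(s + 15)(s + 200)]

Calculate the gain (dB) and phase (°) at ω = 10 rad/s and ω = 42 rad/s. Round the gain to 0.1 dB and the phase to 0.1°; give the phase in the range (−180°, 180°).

ω = 10: -26.8 dB, 55.2°; ω = 42: -20.9 dB, 10.3°

At s = jω = j10:
zero (s+3): 3 + j10 → |·| = √(3²+10²) = √109 ≈ 10.44, ∠ = arctan(10/3) ≈ 73.30°
zero (s+5): 5 + j10 → |·| = √(5²+10²) = √125 ≈ 11.18, ∠ = arctan(10/5) ≈ 63.43°
pole (s+10): 10 + j10 → |·| = √(10²+10²) = √200 ≈ 14.142, ∠ = arctan(10/10) ≈ 45.00°
pole (s+15): 15 + j10 → |·| = √(15²+10²) = √325 ≈ 18.028, ∠ = arctan(10/15) ≈ 33.69°
pole (s+200): 200 + j10 → |·| = √(200²+10²) = √40100 ≈ 200.25, ∠ = arctan(10/200) ≈ 2.86°
|L| = 20 · 116.72 / 51054 ≈ 0.045724
Gain = 20 log₁₀(0.045724) ≈ -26.80 dB
∠L = 136.73° − 81.55° = 55.18°

At s = jω = j42:
zero (s+3): 3 + j42 → |·| = √(3²+42²) = √1773 ≈ 42.107, ∠ = arctan(42/3) ≈ 85.91°
zero (s+5): 5 + j42 → |·| = √(5²+42²) = √1789 ≈ 42.297, ∠ = arctan(42/5) ≈ 83.21°
pole (s+10): 10 + j42 → |·| = √(10²+42²) = √1864 ≈ 43.174, ∠ = arctan(42/10) ≈ 76.61°
pole (s+15): 15 + j42 → |·| = √(15²+42²) = √1989 ≈ 44.598, ∠ = arctan(42/15) ≈ 70.35°
pole (s+200): 200 + j42 → |·| = √(200²+42²) = √41764 ≈ 204.36, ∠ = arctan(42/200) ≈ 11.86°
|L| = 20 · 1781 / 3.9349e+05 ≈ 0.090523
Gain = 20 log₁₀(0.090523) ≈ -20.86 dB
∠L = 169.12° − 158.82° = 10.30°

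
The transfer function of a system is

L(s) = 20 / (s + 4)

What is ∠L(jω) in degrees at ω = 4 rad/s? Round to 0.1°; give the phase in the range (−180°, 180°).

-45.0°

Substitute s = j4:
Numerator: 20 = 20 + j0
Denominator: (j4) + 4 = 4 + j4
|N| = √(20² + 0²) ≈ 20, ∠N ≈ 0.00°
|D| = √(4² + 4²) ≈ 5.6569, ∠D ≈ 45.00°
∠L = 0.00° − 45.00° = -45.00°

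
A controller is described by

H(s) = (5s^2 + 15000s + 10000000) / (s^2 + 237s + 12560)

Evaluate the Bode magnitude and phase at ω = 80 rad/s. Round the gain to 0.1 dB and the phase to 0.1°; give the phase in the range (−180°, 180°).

54.0 dB, -65.1°

Substitute s = j80:
Numerator: 5(j80)^2 + 15000(j80) + 10000000 = 9968000 + j1200000
Denominator: (j80)^2 + 237(j80) + 12560 = 6160 + j18960
|N| = √(9968000² + 1200000²) ≈ 1.004e+07, ∠N ≈ 6.86°
|D| = √(6160² + 18960²) ≈ 19936, ∠D ≈ 72.00°
|H| = 1.004e+07 / 19936 ≈ 503.61
Gain = 20 log₁₀(503.61) ≈ 54.04 dB
∠H = 6.86° − 72.00° = -65.14°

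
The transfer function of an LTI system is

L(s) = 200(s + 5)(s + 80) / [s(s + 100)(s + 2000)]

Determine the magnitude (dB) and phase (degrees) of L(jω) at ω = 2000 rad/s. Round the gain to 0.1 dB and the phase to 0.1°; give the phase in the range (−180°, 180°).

-23.0 dB, -44.6°

At s = jω = j2000:
zero (s+5): 5 + j2000 → |·| = √(5²+2000²) = √4000025 ≈ 2000, ∠ = arctan(2000/5) ≈ 89.86°
zero (s+80): 80 + j2000 → |·| = √(80²+2000²) = √4006400 ≈ 2001.6, ∠ = arctan(2000/80) ≈ 87.71°
pole (s+100): 100 + j2000 → |·| = √(100²+2000²) = √4010000 ≈ 2002.5, ∠ = arctan(2000/100) ≈ 87.14°
pole (s+2000): 2000 + j2000 → |·| = √(2000²+2000²) = √8000000 ≈ 2828.4, ∠ = arctan(2000/2000) ≈ 45.00°
pole at origin: |s| = 2000, ∠ = 90.00° (in denominator)
|L| = 200 · 4.0032e+06 / 1.1328e+10 ≈ 0.070678
Gain = 20 log₁₀(0.070678) ≈ -23.01 dB
∠L = 177.57° − 222.14° = -44.57°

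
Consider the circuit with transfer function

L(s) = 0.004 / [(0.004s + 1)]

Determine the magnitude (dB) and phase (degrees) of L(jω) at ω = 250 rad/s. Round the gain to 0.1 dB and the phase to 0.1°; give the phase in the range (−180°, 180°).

At ω = 250 rad/s:
pole (1 + j250·0.004) = 1 + j1 → |·| ≈ 1.4142, ∠ ≈ 45.00°
|L| = 0.004 · 1 / (1.4142) ≈ 0.0028285
Gain = 20 log₁₀(0.0028285) ≈ -50.97 dB
∠L = (0°) − (45.00°) = -45.00°

-51.0 dB, -45.0°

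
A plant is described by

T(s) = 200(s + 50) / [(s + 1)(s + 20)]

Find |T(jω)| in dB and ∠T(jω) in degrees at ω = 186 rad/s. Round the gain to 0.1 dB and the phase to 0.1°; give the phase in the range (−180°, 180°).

At s = jω = j186:
zero (s+50): 50 + j186 → |·| = √(50²+186²) = √37096 ≈ 192.6, ∠ = arctan(186/50) ≈ 74.95°
pole (s+1): 1 + j186 → |·| = √(1²+186²) = √34597 ≈ 186, ∠ = arctan(186/1) ≈ 89.69°
pole (s+20): 20 + j186 → |·| = √(20²+186²) = √34996 ≈ 187.07, ∠ = arctan(186/20) ≈ 83.86°
|T| = 200 · 192.6 / 34795 ≈ 1.1071
Gain = 20 log₁₀(1.1071) ≈ 0.88 dB
∠T = 74.95° − 173.55° = -98.60°

0.9 dB, -98.6°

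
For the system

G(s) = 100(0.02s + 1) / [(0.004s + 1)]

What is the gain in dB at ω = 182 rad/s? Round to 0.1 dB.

49.7 dB

At ω = 182 rad/s:
zero (1 + j182·0.02) = 1 + j3.64 → |·| ≈ 3.7749, ∠ ≈ 74.64°
pole (1 + j182·0.004) = 1 + j0.728 → |·| ≈ 1.2369, ∠ ≈ 36.05°
|G| = 100 · 3.7749 / (1.2369) ≈ 305.19
Gain = 20 log₁₀(305.19) ≈ 49.69 dB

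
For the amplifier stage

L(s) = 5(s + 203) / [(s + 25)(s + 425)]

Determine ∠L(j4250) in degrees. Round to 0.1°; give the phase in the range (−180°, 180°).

-86.7°

At s = jω = j4250:
zero (s+203): 203 + j4250 → |·| = √(203²+4250²) = √18103709 ≈ 4254.8, ∠ = arctan(4250/203) ≈ 87.27°
pole (s+25): 25 + j4250 → |·| = √(25²+4250²) = √18063125 ≈ 4250.1, ∠ = arctan(4250/25) ≈ 89.66°
pole (s+425): 425 + j4250 → |·| = √(425²+4250²) = √18243125 ≈ 4271.2, ∠ = arctan(4250/425) ≈ 84.29°
∠L = 87.27° − 173.95° = -86.68°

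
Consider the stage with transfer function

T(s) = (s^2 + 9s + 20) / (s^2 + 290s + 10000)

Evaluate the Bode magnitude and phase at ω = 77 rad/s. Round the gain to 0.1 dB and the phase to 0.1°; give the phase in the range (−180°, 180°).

-11.6 dB, 93.6°

Substitute s = j77:
Numerator: (j77)^2 + 9(j77) + 20 = -5909 + j693
Denominator: (j77)^2 + 290(j77) + 10000 = 4071 + j22330
|N| = √(5909² + 693²) ≈ 5949.5, ∠N ≈ 173.31°
|D| = √(4071² + 22330²) ≈ 22698, ∠D ≈ 79.67°
|T| = 5949.5 / 22698 ≈ 0.26212
Gain = 20 log₁₀(0.26212) ≈ -11.63 dB
∠T = 173.31° − 79.67° = 93.64°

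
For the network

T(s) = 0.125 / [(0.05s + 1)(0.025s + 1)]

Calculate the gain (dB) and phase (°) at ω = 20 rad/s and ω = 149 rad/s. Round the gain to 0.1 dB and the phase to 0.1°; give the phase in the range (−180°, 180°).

At ω = 20 rad/s:
pole (1 + j20·0.05) = 1 + j1 → |·| ≈ 1.4142, ∠ ≈ 45.00°
pole (1 + j20·0.025) = 1 + j0.5 → |·| ≈ 1.118, ∠ ≈ 26.57°
|T| = 0.125 · 1 / (1.4142 · 1.118) ≈ 0.07906
Gain = 20 log₁₀(0.07906) ≈ -22.04 dB
∠T = (0°) − (45.00° + 26.57°) = -71.57°

At ω = 149 rad/s:
pole (1 + j149·0.05) = 1 + j7.45 → |·| ≈ 7.5168, ∠ ≈ 82.35°
pole (1 + j149·0.025) = 1 + j3.725 → |·| ≈ 3.8569, ∠ ≈ 74.97°
|T| = 0.125 · 1 / (7.5168 · 3.8569) ≈ 0.0043116
Gain = 20 log₁₀(0.0043116) ≈ -47.31 dB
∠T = (0°) − (82.35° + 74.97°) = -157.32°

ω = 20: -22.0 dB, -71.6°; ω = 149: -47.3 dB, -157.3°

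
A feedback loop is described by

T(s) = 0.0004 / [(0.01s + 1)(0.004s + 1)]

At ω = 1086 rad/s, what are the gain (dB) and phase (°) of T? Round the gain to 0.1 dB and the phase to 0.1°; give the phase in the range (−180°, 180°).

At ω = 1086 rad/s:
pole (1 + j1086·0.01) = 1 + j10.86 → |·| ≈ 10.906, ∠ ≈ 84.74°
pole (1 + j1086·0.004) = 1 + j4.344 → |·| ≈ 4.4576, ∠ ≈ 77.04°
|T| = 0.0004 · 1 / (10.906 · 4.4576) ≈ 8.228e-06
Gain = 20 log₁₀(8.228e-06) ≈ -101.69 dB
∠T = (0°) − (84.74° + 77.04°) = -161.78°

-101.7 dB, -161.8°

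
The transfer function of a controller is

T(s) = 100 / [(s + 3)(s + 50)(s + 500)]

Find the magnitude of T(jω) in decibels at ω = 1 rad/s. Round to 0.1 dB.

-58.0 dB

At s = jω = j1:
pole (s+3): 3 + j1 → |·| = √(3²+1²) = √10 ≈ 3.1623, ∠ = arctan(1/3) ≈ 18.43°
pole (s+50): 50 + j1 → |·| = √(50²+1²) = √2501 ≈ 50.01, ∠ = arctan(1/50) ≈ 1.15°
pole (s+500): 500 + j1 → |·| = √(500²+1²) = √250001 ≈ 500, ∠ = arctan(1/500) ≈ 0.11°
|T| = 100 / 79073 ≈ 0.0012647
Gain = 20 log₁₀(0.0012647) ≈ -57.96 dB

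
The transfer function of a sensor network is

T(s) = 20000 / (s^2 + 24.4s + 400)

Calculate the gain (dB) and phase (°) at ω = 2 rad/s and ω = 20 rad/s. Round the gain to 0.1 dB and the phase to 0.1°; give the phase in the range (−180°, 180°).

At s = jω = j2:
quadratic: (j2)² + 24.4·j2 + 400 = 396 + j48.8 → |·| ≈ 399, ∠ ≈ 7.03°
|T| = 20000 / 399 ≈ 50.125
Gain = 20 log₁₀(50.125) ≈ 34.00 dB
∠T = 0.00° − 7.03° = -7.03°

At s = jω = j20:
quadratic: (j20)² + 24.4·j20 + 400 = 0 + j488 → |·| ≈ 488, ∠ ≈ 90.00°
|T| = 20000 / 488 ≈ 40.984
Gain = 20 log₁₀(40.984) ≈ 32.25 dB
∠T = 0.00° − 90.00° = -90.00°

ω = 2: 34.0 dB, -7.0°; ω = 20: 32.3 dB, -90.0°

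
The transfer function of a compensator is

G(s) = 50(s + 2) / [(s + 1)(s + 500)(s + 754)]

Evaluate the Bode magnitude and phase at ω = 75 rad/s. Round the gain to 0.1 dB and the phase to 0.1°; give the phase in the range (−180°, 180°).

-77.7 dB, -15.0°

At s = jω = j75:
zero (s+2): 2 + j75 → |·| = √(2²+75²) = √5629 ≈ 75.027, ∠ = arctan(75/2) ≈ 88.47°
pole (s+1): 1 + j75 → |·| = √(1²+75²) = √5626 ≈ 75.007, ∠ = arctan(75/1) ≈ 89.24°
pole (s+500): 500 + j75 → |·| = √(500²+75²) = √255625 ≈ 505.59, ∠ = arctan(75/500) ≈ 8.53°
pole (s+754): 754 + j75 → |·| = √(754²+75²) = √574141 ≈ 757.72, ∠ = arctan(75/754) ≈ 5.68°
|G| = 50 · 75.027 / 2.8735e+07 ≈ 0.00013055
Gain = 20 log₁₀(0.00013055) ≈ -77.68 dB
∠G = 88.47° − 103.45° = -14.98°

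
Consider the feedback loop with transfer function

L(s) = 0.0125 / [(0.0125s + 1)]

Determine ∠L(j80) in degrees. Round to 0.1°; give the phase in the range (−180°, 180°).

-45.0°

At ω = 80 rad/s:
pole (1 + j80·0.0125) = 1 + j1 → |·| ≈ 1.4142, ∠ ≈ 45.00°
∠L = (0°) − (45.00°) = -45.00°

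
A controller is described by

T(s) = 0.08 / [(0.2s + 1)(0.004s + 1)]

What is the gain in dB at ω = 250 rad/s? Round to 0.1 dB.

-58.9 dB

At ω = 250 rad/s:
pole (1 + j250·0.2) = 1 + j50 → |·| ≈ 50.01, ∠ ≈ 88.85°
pole (1 + j250·0.004) = 1 + j1 → |·| ≈ 1.4142, ∠ ≈ 45.00°
|T| = 0.08 · 1 / (50.01 · 1.4142) ≈ 0.0011312
Gain = 20 log₁₀(0.0011312) ≈ -58.93 dB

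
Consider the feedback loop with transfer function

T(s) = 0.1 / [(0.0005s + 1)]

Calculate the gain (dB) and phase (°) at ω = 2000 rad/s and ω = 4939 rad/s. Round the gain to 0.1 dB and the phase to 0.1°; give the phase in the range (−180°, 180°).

ω = 2000: -23.0 dB, -45.0°; ω = 4939: -28.5 dB, -68.0°

At ω = 2000 rad/s:
pole (1 + j2000·0.0005) = 1 + j1 → |·| ≈ 1.4142, ∠ ≈ 45.00°
|T| = 0.1 · 1 / (1.4142) ≈ 0.070711
Gain = 20 log₁₀(0.070711) ≈ -23.01 dB
∠T = (0°) − (45.00°) = -45.00°

At ω = 4939 rad/s:
pole (1 + j4939·0.0005) = 1 + j2.4695 → |·| ≈ 2.6643, ∠ ≈ 67.95°
|T| = 0.1 · 1 / (2.6643) ≈ 0.037533
Gain = 20 log₁₀(0.037533) ≈ -28.51 dB
∠T = (0°) − (67.95°) = -67.95°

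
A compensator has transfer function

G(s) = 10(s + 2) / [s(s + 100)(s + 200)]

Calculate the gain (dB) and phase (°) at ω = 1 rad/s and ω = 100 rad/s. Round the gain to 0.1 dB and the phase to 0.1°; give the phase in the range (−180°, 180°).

ω = 1: -59.0 dB, -64.3°; ω = 100: -70.0 dB, -72.7°

At s = jω = j1:
zero (s+2): 2 + j1 → |·| = √(2²+1²) = √5 ≈ 2.2361, ∠ = arctan(1/2) ≈ 26.57°
pole (s+100): 100 + j1 → |·| = √(100²+1²) = √10001 ≈ 100, ∠ = arctan(1/100) ≈ 0.57°
pole (s+200): 200 + j1 → |·| = √(200²+1²) = √40001 ≈ 200, ∠ = arctan(1/200) ≈ 0.29°
pole at origin: |s| = 1, ∠ = 90.00° (in denominator)
|G| = 10 · 2.2361 / 20000 ≈ 0.001118
Gain = 20 log₁₀(0.001118) ≈ -59.03 dB
∠G = 26.57° − 90.86° = -64.29°

At s = jω = j100:
zero (s+2): 2 + j100 → |·| = √(2²+100²) = √10004 ≈ 100.02, ∠ = arctan(100/2) ≈ 88.85°
pole (s+100): 100 + j100 → |·| = √(100²+100²) = √20000 ≈ 141.42, ∠ = arctan(100/100) ≈ 45.00°
pole (s+200): 200 + j100 → |·| = √(200²+100²) = √50000 ≈ 223.61, ∠ = arctan(100/200) ≈ 26.57°
pole at origin: |s| = 100, ∠ = 90.00° (in denominator)
|G| = 10 · 100.02 / 3.1623e+06 ≈ 0.00031629
Gain = 20 log₁₀(0.00031629) ≈ -70.00 dB
∠G = 88.85° − 161.57° = -72.72°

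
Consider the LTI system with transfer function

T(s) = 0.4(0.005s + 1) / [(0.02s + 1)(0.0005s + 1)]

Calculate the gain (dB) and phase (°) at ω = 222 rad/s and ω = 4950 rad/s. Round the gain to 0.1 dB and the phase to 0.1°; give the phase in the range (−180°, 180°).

At ω = 222 rad/s:
zero (1 + j222·0.005) = 1 + j1.11 → |·| ≈ 1.494, ∠ ≈ 47.98°
pole (1 + j222·0.02) = 1 + j4.44 → |·| ≈ 4.5512, ∠ ≈ 77.31°
pole (1 + j222·0.0005) = 1 + j0.111 → |·| ≈ 1.0061, ∠ ≈ 6.33°
|T| = 0.4 · 1.494 / (4.5512 · 1.0061) ≈ 0.13051
Gain = 20 log₁₀(0.13051) ≈ -17.69 dB
∠T = (47.98°) − (77.31° + 6.33°) = -35.66°

At ω = 4950 rad/s:
zero (1 + j4950·0.005) = 1 + j24.75 → |·| ≈ 24.77, ∠ ≈ 87.69°
pole (1 + j4950·0.02) = 1 + j99 → |·| ≈ 99.005, ∠ ≈ 89.42°
pole (1 + j4950·0.0005) = 1 + j2.475 → |·| ≈ 2.6694, ∠ ≈ 68.00°
|T| = 0.4 · 24.77 / (99.005 · 2.6694) ≈ 0.03749
Gain = 20 log₁₀(0.03749) ≈ -28.52 dB
∠T = (87.69°) − (89.42° + 68.00°) = -69.73°

ω = 222: -17.7 dB, -35.7°; ω = 4950: -28.5 dB, -69.7°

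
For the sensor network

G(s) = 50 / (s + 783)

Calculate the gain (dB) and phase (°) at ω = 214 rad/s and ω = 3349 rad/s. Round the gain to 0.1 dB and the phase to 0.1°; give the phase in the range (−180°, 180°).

At s = jω = j214:
pole (s+783): 783 + j214 → |·| = √(783²+214²) = √658885 ≈ 811.72, ∠ = arctan(214/783) ≈ 15.29°
|G| = 50 / 811.72 ≈ 0.061598
Gain = 20 log₁₀(0.061598) ≈ -24.21 dB
∠G = 0.00° − 15.29° = -15.29°

At s = jω = j3349:
pole (s+783): 783 + j3349 → |·| = √(783²+3349²) = √11828890 ≈ 3439.3, ∠ = arctan(3349/783) ≈ 76.84°
|G| = 50 / 3439.3 ≈ 0.014538
Gain = 20 log₁₀(0.014538) ≈ -36.75 dB
∠G = 0.00° − 76.84° = -76.84°

ω = 214: -24.2 dB, -15.3°; ω = 3349: -36.8 dB, -76.8°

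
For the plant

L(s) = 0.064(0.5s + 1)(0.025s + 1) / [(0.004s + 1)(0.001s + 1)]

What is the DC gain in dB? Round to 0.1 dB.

L(0) = 0.064 · 1 / 1 = 0.064
20 log₁₀(0.064) ≈ -23.88 dB

-23.9 dB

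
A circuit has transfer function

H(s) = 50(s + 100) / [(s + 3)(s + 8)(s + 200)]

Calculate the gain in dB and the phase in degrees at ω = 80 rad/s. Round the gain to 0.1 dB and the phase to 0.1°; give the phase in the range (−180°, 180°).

At s = jω = j80:
zero (s+100): 100 + j80 → |·| = √(100²+80²) = √16400 ≈ 128.06, ∠ = arctan(80/100) ≈ 38.66°
pole (s+3): 3 + j80 → |·| = √(3²+80²) = √6409 ≈ 80.056, ∠ = arctan(80/3) ≈ 87.85°
pole (s+8): 8 + j80 → |·| = √(8²+80²) = √6464 ≈ 80.399, ∠ = arctan(80/8) ≈ 84.29°
pole (s+200): 200 + j80 → |·| = √(200²+80²) = √46400 ≈ 215.41, ∠ = arctan(80/200) ≈ 21.80°
|H| = 50 · 128.06 / 1.3865e+06 ≈ 0.0046181
Gain = 20 log₁₀(0.0046181) ≈ -46.71 dB
∠H = 38.66° − 193.94° = -155.28°

-46.7 dB, -155.3°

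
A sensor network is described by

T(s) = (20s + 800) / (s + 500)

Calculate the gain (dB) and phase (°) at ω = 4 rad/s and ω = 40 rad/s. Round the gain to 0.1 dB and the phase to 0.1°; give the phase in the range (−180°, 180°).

ω = 4: 4.1 dB, 5.3°; ω = 40: 7.1 dB, 40.4°

Substitute s = j4:
Numerator: 20(j4) + 800 = 800 + j80
Denominator: (j4) + 500 = 500 + j4
|N| = √(800² + 80²) ≈ 803.99, ∠N ≈ 5.71°
|D| = √(500² + 4²) ≈ 500.02, ∠D ≈ 0.46°
|T| = 803.99 / 500.02 ≈ 1.6079
Gain = 20 log₁₀(1.6079) ≈ 4.13 dB
∠T = 5.71° − 0.46° = 5.25°

Substitute s = j40:
Numerator: 20(j40) + 800 = 800 + j800
Denominator: (j40) + 500 = 500 + j40
|N| = √(800² + 800²) ≈ 1131.4, ∠N ≈ 45.00°
|D| = √(500² + 40²) ≈ 501.6, ∠D ≈ 4.57°
|T| = 1131.4 / 501.6 ≈ 2.2556
Gain = 20 log₁₀(2.2556) ≈ 7.07 dB
∠T = 45.00° − 4.57° = 40.43°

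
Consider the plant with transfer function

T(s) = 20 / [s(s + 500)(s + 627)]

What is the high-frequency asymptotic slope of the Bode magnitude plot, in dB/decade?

Each pole contributes −20 dB/decade at high frequency; each zero contributes +20 dB/decade.
Net: 0 zero(s) − 3 pole(s) → -60 dB/decade.

-60 dB/decade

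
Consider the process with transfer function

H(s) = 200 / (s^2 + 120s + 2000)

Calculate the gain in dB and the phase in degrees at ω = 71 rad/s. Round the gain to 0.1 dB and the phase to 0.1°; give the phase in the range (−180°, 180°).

-33.1 dB, -109.6°

Substitute s = j71:
Numerator: 200 = 200 + j0
Denominator: (j71)^2 + 120(j71) + 2000 = -3041 + j8520
|N| = √(200² + 0²) ≈ 200, ∠N ≈ 0.00°
|D| = √(3041² + 8520²) ≈ 9046.4, ∠D ≈ 109.64°
|H| = 200 / 9046.4 ≈ 0.022108
Gain = 20 log₁₀(0.022108) ≈ -33.11 dB
∠H = 0.00° − 109.64° = -109.64°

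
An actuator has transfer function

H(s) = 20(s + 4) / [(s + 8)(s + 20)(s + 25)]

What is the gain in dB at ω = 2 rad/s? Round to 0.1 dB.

At s = jω = j2:
zero (s+4): 4 + j2 → |·| = √(4²+2²) = √20 ≈ 4.4721, ∠ = arctan(2/4) ≈ 26.57°
pole (s+8): 8 + j2 → |·| = √(8²+2²) = √68 ≈ 8.2462, ∠ = arctan(2/8) ≈ 14.04°
pole (s+20): 20 + j2 → |·| = √(20²+2²) = √404 ≈ 20.1, ∠ = arctan(2/20) ≈ 5.71°
pole (s+25): 25 + j2 → |·| = √(25²+2²) = √629 ≈ 25.08, ∠ = arctan(2/25) ≈ 4.57°
|H| = 20 · 4.4721 / 4157 ≈ 0.021516
Gain = 20 log₁₀(0.021516) ≈ -33.34 dB

-33.3 dB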